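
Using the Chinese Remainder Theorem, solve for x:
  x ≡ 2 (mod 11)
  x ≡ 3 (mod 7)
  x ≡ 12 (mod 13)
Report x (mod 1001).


Moduli 11, 7, 13 are pairwise coprime; by CRT there is a unique solution modulo M = 11 · 7 · 13 = 1001.
Solve pairwise, accumulating the modulus:
  Start with x ≡ 2 (mod 11).
  Combine with x ≡ 3 (mod 7): since gcd(11, 7) = 1, we get a unique residue mod 77.
    Write x = 2 + 11·t and substitute into x ≡ 3 (mod 7): 11·t ≡ 3 − 2 = 1 (mod 7).
    Reduce coefficients mod 7: 4·t ≡ 1 (mod 7).
    The inverse of 4 mod 7 is 2 (since 4·2 = 8 = 1·7 + 1), so t ≡ 2·1 = 2 ≡ 2 (mod 7).
    Then x = 2 + 11·2 = 24, valid modulo lcm(11, 7) = 77: x ≡ 24 (mod 77).
  Combine with x ≡ 12 (mod 13): since gcd(77, 13) = 1, we get a unique residue mod 1001.
    Write x = 24 + 77·t and substitute into x ≡ 12 (mod 13): 77·t ≡ 12 − 24 = -12 (mod 13).
    Reduce coefficients mod 13: 12·t ≡ 1 (mod 13).
    The inverse of 12 mod 13 is 12 (since 12·12 = 144 = 11·13 + 1), so t ≡ 12·1 = 12 ≡ 12 (mod 13).
    Then x = 24 + 77·12 = 948, valid modulo lcm(77, 13) = 1001: x ≡ 948 (mod 1001).
Verify: 948 mod 11 = 2 ✓, 948 mod 7 = 3 ✓, 948 mod 13 = 12 ✓.

x ≡ 948 (mod 1001).


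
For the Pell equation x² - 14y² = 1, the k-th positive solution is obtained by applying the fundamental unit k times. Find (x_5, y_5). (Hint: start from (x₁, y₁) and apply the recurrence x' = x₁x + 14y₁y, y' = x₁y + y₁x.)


Step 1: Find the fundamental solution (x₁, y₁) of x² - 14y² = 1.
  Expand √14 as a continued fraction. a₀ = ⌊√14⌋ = 3; iterate m_{k+1} = d_k·a_k − m_k, d_{k+1} = (14 − m_{k+1}²)/d_k, a_{k+1} = ⌊(a₀ + m_{k+1})/d_{k+1}⌋ (starting m₀ = 0, d₀ = 1), with convergents p_k = a_k·p_{k-1} + p_{k-2}, q_k = a_k·q_{k-1} + q_{k-2} (p₋₁ = 1, q₋₁ = 0):
  k = 0: a₀ = 3; p₀/q₀ = 3/1; p₀² − 14·q₀² = 9 − 14 = -5.
  k = 1: m = 3, d = 5, a = ⌊(3 + 3)/5⌋ = 1; p/q = (1·3 + 1)/(1·1 + 0) = 4/1; p² − 14·q² = 16 − 14 = 2.
  k = 2: m = 2, d = 2, a = ⌊(3 + 2)/2⌋ = 2; p/q = (2·4 + 3)/(2·1 + 1) = 11/3; p² − 14·q² = 121 − 126 = -5.
  k = 3: m = 2, d = 5, a = ⌊(3 + 2)/5⌋ = 1; p/q = (1·11 + 4)/(1·3 + 1) = 15/4; p² − 14·q² = 225 − 224 = 1.
  The first convergent with p² − 14·q² = 1 gives the fundamental solution (x₁, y₁) = (15, 4).
Step 2: Apply the recurrence (x_{n+1}, y_{n+1}) = (x₁x_n + 14y₁y_n, x₁y_n + y₁x_n) repeatedly.
  From (x_1, y_1) = (15, 4): x_2 = 15·15 + 14·4·4 = 449; y_2 = 15·4 + 4·15 = 120.
  From (x_2, y_2) = (449, 120): x_3 = 15·449 + 14·4·120 = 13455; y_3 = 15·120 + 4·449 = 3596.
  From (x_3, y_3) = (13455, 3596): x_4 = 15·13455 + 14·4·3596 = 403201; y_4 = 15·3596 + 4·13455 = 107760.
  From (x_4, y_4) = (403201, 107760): x_5 = 15·403201 + 14·4·107760 = 12082575; y_5 = 15·107760 + 4·403201 = 3229204.
Step 3: Verify x_5² - 14·y_5² = 145988618630625 - 145988618630624 = 1 (should be 1). ✓

(x_1, y_1) = (15, 4); (x_5, y_5) = (12082575, 3229204).


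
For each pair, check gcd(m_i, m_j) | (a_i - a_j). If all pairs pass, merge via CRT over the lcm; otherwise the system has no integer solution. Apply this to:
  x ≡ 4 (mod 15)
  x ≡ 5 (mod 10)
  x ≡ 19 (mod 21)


Moduli 15, 10, 21 are not pairwise coprime, so CRT works modulo lcm(m_i) when all pairwise compatibility conditions hold.
Pairwise compatibility: gcd(m_i, m_j) must divide a_i - a_j for every pair.
Merge one congruence at a time:
  Start: x ≡ 4 (mod 15).
  Combine with x ≡ 5 (mod 10): gcd(15, 10) = 5, and 5 - 4 = 1 is NOT divisible by 5.
    ⇒ system is inconsistent (no integer solution).

No solution (the system is inconsistent).


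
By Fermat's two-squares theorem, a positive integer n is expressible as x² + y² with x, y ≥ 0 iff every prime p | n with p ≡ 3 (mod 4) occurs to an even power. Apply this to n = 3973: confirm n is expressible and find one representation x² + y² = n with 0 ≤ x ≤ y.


Step 1: Factor n = 3973 = 29 · 137.
Step 2: Check the mod-4 condition on each prime factor: 29 ≡ 1 (mod 4), exponent 1; 137 ≡ 1 (mod 4), exponent 1.
All primes ≡ 3 (mod 4) appear to even exponent (or don't appear), so by the two-squares theorem n IS expressible as a sum of two squares.
Step 3: Build a representation. Here n = 29 · 137 is a product of primes ≡ 1 (mod 4). Each prime p ≡ 1 (mod 4) is itself a sum of two squares; find a² by testing p − a² for a perfect square:
  29: 29 − 1² = 28, 29 − 2² = 25 = 5² ⇒ 29 = 2² + 5².
  137: 137 − 1² = 136, 137 − 2² = 133, 137 − 3² = 128, 137 − 4² = 121 = 11² ⇒ 137 = 4² + 11².
  Combine using the Brahmagupta–Fibonacci identity (a² + b²)(c² + d²) = (ac − bd)² + (ad + bc)² = (ac + bd)² + (ad − bc)²:
  29 · 137 = 3973: from (2² + 5²)(4² + 11²), take (2·4 − 5·11, 2·11 + 5·4) = (8 − 55, 22 + 20) = (-47, 42); dropping signs (only squares matter) gives (47, 42); check 47² + 42² = 2209 + 1764 = 3973 ✓.
Step 4: Order so x ≤ y and verify: 42² + 47² = 1764 + 2209 = 3973 = n. ✓

n = 3973 = 42² + 47² (one valid representation with x ≤ y).


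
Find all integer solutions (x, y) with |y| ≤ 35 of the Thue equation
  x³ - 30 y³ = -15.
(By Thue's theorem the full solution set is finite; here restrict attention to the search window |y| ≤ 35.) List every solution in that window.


The equation is x³ - 30y³ = -15. For fixed y, x³ = 30·y³ − 15, so a solution requires the RHS to be a perfect cube.
Strategy: iterate y from -35 to 35, compute RHS = 30·y³ − 15, and check whether it is a (positive or negative) perfect cube.
Check small values of y:
  y = 0: RHS = -15 is not a perfect cube.
  y = 1: RHS = 15 is not a perfect cube.
  y = -1: RHS = -45 is not a perfect cube.
  y = 2: RHS = 225 is not a perfect cube.
  y = -2: RHS = -255 is not a perfect cube.
  y = 3: RHS = 795 is not a perfect cube.
  y = -3: RHS = -825 is not a perfect cube.
Continuing the search up to |y| = 35 finds no solutions either.
No (x, y) in the scanned range satisfies the equation.

No integer solutions with |y| ≤ 35.


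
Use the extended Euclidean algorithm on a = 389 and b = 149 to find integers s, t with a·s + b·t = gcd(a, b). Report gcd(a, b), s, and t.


Euclidean algorithm on (389, 149) — divide until remainder is 0:
  389 = 2 · 149 + 91
  149 = 1 · 91 + 58
  91 = 1 · 58 + 33
  58 = 1 · 33 + 25
  33 = 1 · 25 + 8
  25 = 3 · 8 + 1
  8 = 8 · 1 + 0
gcd(389, 149) = 1.
Track Bezout coefficients alongside the remainders: start with r₀ = 389 = a·1 + b·0 (s = 1, t = 0) and r₁ = 149 = a·0 + b·1 (s = 0, t = 1); each new remainder r_{k+1} = r_{k-1} − q_k·r_k inherits s_{k+1} = s_{k-1} − q_k·s_k, t_{k+1} = t_{k-1} − q_k·t_k, so r_k = a·s_k + b·t_k at every step:
  q = 2: r = 91, s = 1 − 2·0 = 1, t = 0 − 2·1 = -2  (check: 389·1 + 149·(-2) = 91)
  q = 1: r = 58, s = 0 − 1·1 = -1, t = 1 − 1·(-2) = 3  (check: 389·(-1) + 149·3 = 58)
  q = 1: r = 33, s = 1 − 1·(-1) = 2, t = -2 − 1·3 = -5  (check: 389·2 + 149·(-5) = 33)
  q = 1: r = 25, s = -1 − 1·2 = -3, t = 3 − 1·(-5) = 8  (check: 389·(-3) + 149·8 = 25)
  q = 1: r = 8, s = 2 − 1·(-3) = 5, t = -5 − 1·8 = -13  (check: 389·5 + 149·(-13) = 8)
  q = 3: r = 1, s = -3 − 3·5 = -18, t = 8 − 3·(-13) = 47  (check: 389·(-18) + 149·47 = 1)
The row with r = 1 (the gcd) gives the Bezout coefficients s = -18, t = 47.
Result: 389 · (-18) + 149 · (47) = 1.

gcd(389, 149) = 1; s = -18, t = 47 (check: 389·(-18) + 149·47 = 1).


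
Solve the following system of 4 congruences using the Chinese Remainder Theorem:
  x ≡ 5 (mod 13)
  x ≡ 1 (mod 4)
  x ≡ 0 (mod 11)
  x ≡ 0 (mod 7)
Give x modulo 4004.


Product of moduli M = 13 · 4 · 11 · 7 = 4004.
Merge one congruence at a time:
  Start: x ≡ 5 (mod 13).
  Combine with x ≡ 1 (mod 4); new modulus lcm = 52.
    Write x = 5 + 13·t and substitute into x ≡ 1 (mod 4): 13·t ≡ 1 − 5 = -4 (mod 4).
    Reduce coefficients mod 4: 1·t ≡ 0 (mod 4).
    So t ≡ 0 (mod 4).
    Then x = 5 + 13·0 = 5, valid modulo lcm(13, 4) = 52: x ≡ 5 (mod 52).
  Combine with x ≡ 0 (mod 11); new modulus lcm = 572.
    Write x = 5 + 52·t and substitute into x ≡ 0 (mod 11): 52·t ≡ 0 − 5 = -5 (mod 11).
    Reduce coefficients mod 11: 8·t ≡ 6 (mod 11).
    The inverse of 8 mod 11 is 7 (since 8·7 = 56 = 5·11 + 1), so t ≡ 7·6 = 42 ≡ 9 (mod 11).
    Then x = 5 + 52·9 = 473, valid modulo lcm(52, 11) = 572: x ≡ 473 (mod 572).
  Combine with x ≡ 0 (mod 7); new modulus lcm = 4004.
    Write x = 473 + 572·t and substitute into x ≡ 0 (mod 7): 572·t ≡ 0 − 473 = -473 (mod 7).
    Reduce coefficients mod 7: 5·t ≡ 3 (mod 7).
    The inverse of 5 mod 7 is 3 (since 5·3 = 15 = 2·7 + 1), so t ≡ 3·3 = 9 ≡ 2 (mod 7).
    Then x = 473 + 572·2 = 1617, valid modulo lcm(572, 7) = 4004: x ≡ 1617 (mod 4004).
Verify against each original: 1617 mod 13 = 5, 1617 mod 4 = 1, 1617 mod 11 = 0, 1617 mod 7 = 0.

x ≡ 1617 (mod 4004).


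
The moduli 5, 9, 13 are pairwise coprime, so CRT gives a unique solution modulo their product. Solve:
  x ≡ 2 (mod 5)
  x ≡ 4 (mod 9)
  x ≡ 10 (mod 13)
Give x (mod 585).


Moduli 5, 9, 13 are pairwise coprime; by CRT there is a unique solution modulo M = 5 · 9 · 13 = 585.
Solve pairwise, accumulating the modulus:
  Start with x ≡ 2 (mod 5).
  Combine with x ≡ 4 (mod 9): since gcd(5, 9) = 1, we get a unique residue mod 45.
    Write x = 2 + 5·t and substitute into x ≡ 4 (mod 9): 5·t ≡ 4 − 2 = 2 (mod 9).
    The inverse of 5 mod 9 is 2 (since 5·2 = 10 = 1·9 + 1), so t ≡ 2·2 = 4 ≡ 4 (mod 9).
    Then x = 2 + 5·4 = 22, valid modulo lcm(5, 9) = 45: x ≡ 22 (mod 45).
  Combine with x ≡ 10 (mod 13): since gcd(45, 13) = 1, we get a unique residue mod 585.
    Write x = 22 + 45·t and substitute into x ≡ 10 (mod 13): 45·t ≡ 10 − 22 = -12 (mod 13).
    Reduce coefficients mod 13: 6·t ≡ 1 (mod 13).
    The inverse of 6 mod 13 is 11 (since 6·11 = 66 = 5·13 + 1), so t ≡ 11·1 = 11 ≡ 11 (mod 13).
    Then x = 22 + 45·11 = 517, valid modulo lcm(45, 13) = 585: x ≡ 517 (mod 585).
Verify: 517 mod 5 = 2 ✓, 517 mod 9 = 4 ✓, 517 mod 13 = 10 ✓.

x ≡ 517 (mod 585).


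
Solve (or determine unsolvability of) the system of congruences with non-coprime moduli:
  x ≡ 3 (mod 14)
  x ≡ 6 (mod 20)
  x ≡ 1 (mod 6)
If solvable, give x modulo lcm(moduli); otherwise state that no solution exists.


Moduli 14, 20, 6 are not pairwise coprime, so CRT works modulo lcm(m_i) when all pairwise compatibility conditions hold.
Pairwise compatibility: gcd(m_i, m_j) must divide a_i - a_j for every pair.
Merge one congruence at a time:
  Start: x ≡ 3 (mod 14).
  Combine with x ≡ 6 (mod 20): gcd(14, 20) = 2, and 6 - 3 = 3 is NOT divisible by 2.
    ⇒ system is inconsistent (no integer solution).

No solution (the system is inconsistent).


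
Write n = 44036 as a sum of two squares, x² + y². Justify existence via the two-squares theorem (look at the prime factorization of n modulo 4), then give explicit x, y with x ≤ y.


Step 1: Factor n = 44036 = 2^2 · 101 · 109.
Step 2: Check the mod-4 condition on each prime factor: 2 = 2 (special); 101 ≡ 1 (mod 4), exponent 1; 109 ≡ 1 (mod 4), exponent 1.
All primes ≡ 3 (mod 4) appear to even exponent (or don't appear), so by the two-squares theorem n IS expressible as a sum of two squares.
Step 3: Build a representation. Group n = k² · m with k = 2 and m = 101 · 109 = 11009 (a product of primes ≡ 1 (mod 4)); a representation of m scales to one of n via (k·x)² + (k·y)² = k²(x² + y²). Each prime p ≡ 1 (mod 4) is itself a sum of two squares; find a² by testing p − a² for a perfect square:
  101: 101 − 1² = 100 = 10² ⇒ 101 = 1² + 10².
  109: 109 − 1² = 108, 109 − 2² = 105, 109 − 3² = 100 = 10² ⇒ 109 = 3² + 10².
  Combine using the Brahmagupta–Fibonacci identity (a² + b²)(c² + d²) = (ac − bd)² + (ad + bc)² = (ac + bd)² + (ad − bc)²:
  101 · 109 = 11009: from (1² + 10²)(3² + 10²), take (1·3 − 10·10, 1·10 + 10·3) = (3 − 100, 10 + 30) = (-97, 40); dropping signs (only squares matter) gives (97, 40); check 97² + 40² = 9409 + 1600 = 11009 ✓.
  Scale by k = 2: (2·97, 2·40) = (194, 80).
Step 4: Order so x ≤ y and verify: 80² + 194² = 6400 + 37636 = 44036 = n. ✓

n = 44036 = 80² + 194² (one valid representation with x ≤ y).


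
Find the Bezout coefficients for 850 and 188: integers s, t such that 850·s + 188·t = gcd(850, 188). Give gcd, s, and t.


Euclidean algorithm on (850, 188) — divide until remainder is 0:
  850 = 4 · 188 + 98
  188 = 1 · 98 + 90
  98 = 1 · 90 + 8
  90 = 11 · 8 + 2
  8 = 4 · 2 + 0
gcd(850, 188) = 2.
Track Bezout coefficients alongside the remainders: start with r₀ = 850 = a·1 + b·0 (s = 1, t = 0) and r₁ = 188 = a·0 + b·1 (s = 0, t = 1); each new remainder r_{k+1} = r_{k-1} − q_k·r_k inherits s_{k+1} = s_{k-1} − q_k·s_k, t_{k+1} = t_{k-1} − q_k·t_k, so r_k = a·s_k + b·t_k at every step:
  q = 4: r = 98, s = 1 − 4·0 = 1, t = 0 − 4·1 = -4  (check: 850·1 + 188·(-4) = 98)
  q = 1: r = 90, s = 0 − 1·1 = -1, t = 1 − 1·(-4) = 5  (check: 850·(-1) + 188·5 = 90)
  q = 1: r = 8, s = 1 − 1·(-1) = 2, t = -4 − 1·5 = -9  (check: 850·2 + 188·(-9) = 8)
  q = 11: r = 2, s = -1 − 11·2 = -23, t = 5 − 11·(-9) = 104  (check: 850·(-23) + 188·104 = 2)
The row with r = 2 (the gcd) gives the Bezout coefficients s = -23, t = 104.
Result: 850 · (-23) + 188 · (104) = 2.

gcd(850, 188) = 2; s = -23, t = 104 (check: 850·(-23) + 188·104 = 2).


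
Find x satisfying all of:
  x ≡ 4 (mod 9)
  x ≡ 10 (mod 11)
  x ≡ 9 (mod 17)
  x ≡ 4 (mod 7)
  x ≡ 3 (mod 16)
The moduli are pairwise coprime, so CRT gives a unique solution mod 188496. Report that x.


Product of moduli M = 9 · 11 · 17 · 7 · 16 = 188496.
Merge one congruence at a time:
  Start: x ≡ 4 (mod 9).
  Combine with x ≡ 10 (mod 11); new modulus lcm = 99.
    Write x = 4 + 9·t and substitute into x ≡ 10 (mod 11): 9·t ≡ 10 − 4 = 6 (mod 11).
    The inverse of 9 mod 11 is 5 (since 9·5 = 45 = 4·11 + 1), so t ≡ 5·6 = 30 ≡ 8 (mod 11).
    Then x = 4 + 9·8 = 76, valid modulo lcm(9, 11) = 99: x ≡ 76 (mod 99).
  Combine with x ≡ 9 (mod 17); new modulus lcm = 1683.
    Write x = 76 + 99·t and substitute into x ≡ 9 (mod 17): 99·t ≡ 9 − 76 = -67 (mod 17).
    Reduce coefficients mod 17: 14·t ≡ 1 (mod 17).
    The inverse of 14 mod 17 is 11 (since 14·11 = 154 = 9·17 + 1), so t ≡ 11·1 = 11 ≡ 11 (mod 17).
    Then x = 76 + 99·11 = 1165, valid modulo lcm(99, 17) = 1683: x ≡ 1165 (mod 1683).
  Combine with x ≡ 4 (mod 7); new modulus lcm = 11781.
    Write x = 1165 + 1683·t and substitute into x ≡ 4 (mod 7): 1683·t ≡ 4 − 1165 = -1161 (mod 7).
    Reduce coefficients mod 7: 3·t ≡ 1 (mod 7).
    The inverse of 3 mod 7 is 5 (since 3·5 = 15 = 2·7 + 1), so t ≡ 5·1 = 5 ≡ 5 (mod 7).
    Then x = 1165 + 1683·5 = 9580, valid modulo lcm(1683, 7) = 11781: x ≡ 9580 (mod 11781).
  Combine with x ≡ 3 (mod 16); new modulus lcm = 188496.
    Write x = 9580 + 11781·t and substitute into x ≡ 3 (mod 16): 11781·t ≡ 3 − 9580 = -9577 (mod 16).
    Reduce coefficients mod 16: 5·t ≡ 7 (mod 16).
    The inverse of 5 mod 16 is 13 (since 5·13 = 65 = 4·16 + 1), so t ≡ 13·7 = 91 ≡ 11 (mod 16).
    Then x = 9580 + 11781·11 = 139171, valid modulo lcm(11781, 16) = 188496: x ≡ 139171 (mod 188496).
Verify against each original: 139171 mod 9 = 4, 139171 mod 11 = 10, 139171 mod 17 = 9, 139171 mod 7 = 4, 139171 mod 16 = 3.

x ≡ 139171 (mod 188496).


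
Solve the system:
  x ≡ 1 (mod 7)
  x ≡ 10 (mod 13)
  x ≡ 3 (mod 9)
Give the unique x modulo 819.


Moduli 7, 13, 9 are pairwise coprime; by CRT there is a unique solution modulo M = 7 · 13 · 9 = 819.
Solve pairwise, accumulating the modulus:
  Start with x ≡ 1 (mod 7).
  Combine with x ≡ 10 (mod 13): since gcd(7, 13) = 1, we get a unique residue mod 91.
    Write x = 1 + 7·t and substitute into x ≡ 10 (mod 13): 7·t ≡ 10 − 1 = 9 (mod 13).
    The inverse of 7 mod 13 is 2 (since 7·2 = 14 = 1·13 + 1), so t ≡ 2·9 = 18 ≡ 5 (mod 13).
    Then x = 1 + 7·5 = 36, valid modulo lcm(7, 13) = 91: x ≡ 36 (mod 91).
  Combine with x ≡ 3 (mod 9): since gcd(91, 9) = 1, we get a unique residue mod 819.
    Write x = 36 + 91·t and substitute into x ≡ 3 (mod 9): 91·t ≡ 3 − 36 = -33 (mod 9).
    Reduce coefficients mod 9: 1·t ≡ 3 (mod 9).
    So t ≡ 3 (mod 9).
    Then x = 36 + 91·3 = 309, valid modulo lcm(91, 9) = 819: x ≡ 309 (mod 819).
Verify: 309 mod 7 = 1 ✓, 309 mod 13 = 10 ✓, 309 mod 9 = 3 ✓.

x ≡ 309 (mod 819).


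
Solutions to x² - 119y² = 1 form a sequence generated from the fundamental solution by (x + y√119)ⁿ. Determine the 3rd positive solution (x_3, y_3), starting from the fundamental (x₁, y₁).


Step 1: Find the fundamental solution (x₁, y₁) of x² - 119y² = 1.
  Expand √119 as a continued fraction. a₀ = ⌊√119⌋ = 10; iterate m_{k+1} = d_k·a_k − m_k, d_{k+1} = (119 − m_{k+1}²)/d_k, a_{k+1} = ⌊(a₀ + m_{k+1})/d_{k+1}⌋ (starting m₀ = 0, d₀ = 1), with convergents p_k = a_k·p_{k-1} + p_{k-2}, q_k = a_k·q_{k-1} + q_{k-2} (p₋₁ = 1, q₋₁ = 0):
  k = 0: a₀ = 10; p₀/q₀ = 10/1; p₀² − 119·q₀² = 100 − 119 = -19.
  k = 1: m = 10, d = 19, a = ⌊(10 + 10)/19⌋ = 1; p/q = (1·10 + 1)/(1·1 + 0) = 11/1; p² − 119·q² = 121 − 119 = 2.
  k = 2: m = 9, d = 2, a = ⌊(10 + 9)/2⌋ = 9; p/q = (9·11 + 10)/(9·1 + 1) = 109/10; p² − 119·q² = 11881 − 11900 = -19.
  k = 3: m = 9, d = 19, a = ⌊(10 + 9)/19⌋ = 1; p/q = (1·109 + 11)/(1·10 + 1) = 120/11; p² − 119·q² = 14400 − 14399 = 1.
  The first convergent with p² − 119·q² = 1 gives the fundamental solution (x₁, y₁) = (120, 11).
Step 2: Apply the recurrence (x_{n+1}, y_{n+1}) = (x₁x_n + 119y₁y_n, x₁y_n + y₁x_n) repeatedly.
  From (x_1, y_1) = (120, 11): x_2 = 120·120 + 119·11·11 = 28799; y_2 = 120·11 + 11·120 = 2640.
  From (x_2, y_2) = (28799, 2640): x_3 = 120·28799 + 119·11·2640 = 6911640; y_3 = 120·2640 + 11·28799 = 633589.
Step 3: Verify x_3² - 119·y_3² = 47770767489600 - 47770767489599 = 1 (should be 1). ✓

(x_1, y_1) = (120, 11); (x_3, y_3) = (6911640, 633589).


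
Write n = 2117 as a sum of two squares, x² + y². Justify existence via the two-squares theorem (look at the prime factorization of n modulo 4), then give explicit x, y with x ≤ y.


Step 1: Factor n = 2117 = 29 · 73.
Step 2: Check the mod-4 condition on each prime factor: 29 ≡ 1 (mod 4), exponent 1; 73 ≡ 1 (mod 4), exponent 1.
All primes ≡ 3 (mod 4) appear to even exponent (or don't appear), so by the two-squares theorem n IS expressible as a sum of two squares.
Step 3: Build a representation. Here n = 29 · 73 is a product of primes ≡ 1 (mod 4). Each prime p ≡ 1 (mod 4) is itself a sum of two squares; find a² by testing p − a² for a perfect square:
  29: 29 − 1² = 28, 29 − 2² = 25 = 5² ⇒ 29 = 2² + 5².
  73: 73 − 1² = 72, 73 − 2² = 69, 73 − 3² = 64 = 8² ⇒ 73 = 3² + 8².
  Combine using the Brahmagupta–Fibonacci identity (a² + b²)(c² + d²) = (ac − bd)² + (ad + bc)² = (ac + bd)² + (ad − bc)²:
  29 · 73 = 2117: from (2² + 5²)(3² + 8²), take (2·3 − 5·8, 2·8 + 5·3) = (6 − 40, 16 + 15) = (-34, 31); dropping signs (only squares matter) gives (34, 31); check 34² + 31² = 1156 + 961 = 2117 ✓.
Step 4: Order so x ≤ y and verify: 31² + 34² = 961 + 1156 = 2117 = n. ✓

n = 2117 = 31² + 34² (one valid representation with x ≤ y).


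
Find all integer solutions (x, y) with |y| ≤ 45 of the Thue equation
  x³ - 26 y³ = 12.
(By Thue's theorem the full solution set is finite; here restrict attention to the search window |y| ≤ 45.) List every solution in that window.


The equation is x³ - 26y³ = 12. For fixed y, x³ = 26·y³ + 12, so a solution requires the RHS to be a perfect cube.
Strategy: iterate y from -45 to 45, compute RHS = 26·y³ + 12, and check whether it is a (positive or negative) perfect cube.
Check small values of y:
  y = 0: RHS = 12 is not a perfect cube.
  y = 1: RHS = 38 is not a perfect cube.
  y = -1: RHS = -14 is not a perfect cube.
  y = 2: RHS = 220 is not a perfect cube.
  y = -2: RHS = -196 is not a perfect cube.
  y = 3: RHS = 714 is not a perfect cube.
  y = -3: RHS = -690 is not a perfect cube.
Continuing the search up to |y| = 45 finds no solutions either.
No (x, y) in the scanned range satisfies the equation.

No integer solutions with |y| ≤ 45.


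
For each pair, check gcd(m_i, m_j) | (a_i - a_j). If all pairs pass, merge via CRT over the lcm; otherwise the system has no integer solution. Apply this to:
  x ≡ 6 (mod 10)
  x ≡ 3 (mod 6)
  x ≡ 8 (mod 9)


Moduli 10, 6, 9 are not pairwise coprime, so CRT works modulo lcm(m_i) when all pairwise compatibility conditions hold.
Pairwise compatibility: gcd(m_i, m_j) must divide a_i - a_j for every pair.
Merge one congruence at a time:
  Start: x ≡ 6 (mod 10).
  Combine with x ≡ 3 (mod 6): gcd(10, 6) = 2, and 3 - 6 = -3 is NOT divisible by 2.
    ⇒ system is inconsistent (no integer solution).

No solution (the system is inconsistent).


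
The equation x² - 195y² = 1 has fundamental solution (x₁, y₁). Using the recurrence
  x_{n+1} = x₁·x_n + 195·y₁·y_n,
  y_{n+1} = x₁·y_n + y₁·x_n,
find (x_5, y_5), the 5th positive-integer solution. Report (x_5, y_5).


Step 1: Find the fundamental solution (x₁, y₁) of x² - 195y² = 1.
  Expand √195 as a continued fraction. a₀ = ⌊√195⌋ = 13; iterate m_{k+1} = d_k·a_k − m_k, d_{k+1} = (195 − m_{k+1}²)/d_k, a_{k+1} = ⌊(a₀ + m_{k+1})/d_{k+1}⌋ (starting m₀ = 0, d₀ = 1), with convergents p_k = a_k·p_{k-1} + p_{k-2}, q_k = a_k·q_{k-1} + q_{k-2} (p₋₁ = 1, q₋₁ = 0):
  k = 0: a₀ = 13; p₀/q₀ = 13/1; p₀² − 195·q₀² = 169 − 195 = -26.
  k = 1: m = 13, d = 26, a = ⌊(13 + 13)/26⌋ = 1; p/q = (1·13 + 1)/(1·1 + 0) = 14/1; p² − 195·q² = 196 − 195 = 1.
  The first convergent with p² − 195·q² = 1 gives the fundamental solution (x₁, y₁) = (14, 1).
Step 2: Apply the recurrence (x_{n+1}, y_{n+1}) = (x₁x_n + 195y₁y_n, x₁y_n + y₁x_n) repeatedly.
  From (x_1, y_1) = (14, 1): x_2 = 14·14 + 195·1·1 = 391; y_2 = 14·1 + 1·14 = 28.
  From (x_2, y_2) = (391, 28): x_3 = 14·391 + 195·1·28 = 10934; y_3 = 14·28 + 1·391 = 783.
  From (x_3, y_3) = (10934, 783): x_4 = 14·10934 + 195·1·783 = 305761; y_4 = 14·783 + 1·10934 = 21896.
  From (x_4, y_4) = (305761, 21896): x_5 = 14·305761 + 195·1·21896 = 8550374; y_5 = 14·21896 + 1·305761 = 612305.
Step 3: Verify x_5² - 195·y_5² = 73108895539876 - 73108895539875 = 1 (should be 1). ✓

(x_1, y_1) = (14, 1); (x_5, y_5) = (8550374, 612305).


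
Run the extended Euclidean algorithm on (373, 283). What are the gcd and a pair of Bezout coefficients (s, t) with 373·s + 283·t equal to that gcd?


Euclidean algorithm on (373, 283) — divide until remainder is 0:
  373 = 1 · 283 + 90
  283 = 3 · 90 + 13
  90 = 6 · 13 + 12
  13 = 1 · 12 + 1
  12 = 12 · 1 + 0
gcd(373, 283) = 1.
Track Bezout coefficients alongside the remainders: start with r₀ = 373 = a·1 + b·0 (s = 1, t = 0) and r₁ = 283 = a·0 + b·1 (s = 0, t = 1); each new remainder r_{k+1} = r_{k-1} − q_k·r_k inherits s_{k+1} = s_{k-1} − q_k·s_k, t_{k+1} = t_{k-1} − q_k·t_k, so r_k = a·s_k + b·t_k at every step:
  q = 1: r = 90, s = 1 − 1·0 = 1, t = 0 − 1·1 = -1  (check: 373·1 + 283·(-1) = 90)
  q = 3: r = 13, s = 0 − 3·1 = -3, t = 1 − 3·(-1) = 4  (check: 373·(-3) + 283·4 = 13)
  q = 6: r = 12, s = 1 − 6·(-3) = 19, t = -1 − 6·4 = -25  (check: 373·19 + 283·(-25) = 12)
  q = 1: r = 1, s = -3 − 1·19 = -22, t = 4 − 1·(-25) = 29  (check: 373·(-22) + 283·29 = 1)
The row with r = 1 (the gcd) gives the Bezout coefficients s = -22, t = 29.
Result: 373 · (-22) + 283 · (29) = 1.

gcd(373, 283) = 1; s = -22, t = 29 (check: 373·(-22) + 283·29 = 1).


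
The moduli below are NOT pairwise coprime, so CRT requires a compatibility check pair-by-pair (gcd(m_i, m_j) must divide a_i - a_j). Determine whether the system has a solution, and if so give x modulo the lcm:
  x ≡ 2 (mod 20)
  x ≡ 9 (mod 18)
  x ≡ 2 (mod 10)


Moduli 20, 18, 10 are not pairwise coprime, so CRT works modulo lcm(m_i) when all pairwise compatibility conditions hold.
Pairwise compatibility: gcd(m_i, m_j) must divide a_i - a_j for every pair.
Merge one congruence at a time:
  Start: x ≡ 2 (mod 20).
  Combine with x ≡ 9 (mod 18): gcd(20, 18) = 2, and 9 - 2 = 7 is NOT divisible by 2.
    ⇒ system is inconsistent (no integer solution).

No solution (the system is inconsistent).


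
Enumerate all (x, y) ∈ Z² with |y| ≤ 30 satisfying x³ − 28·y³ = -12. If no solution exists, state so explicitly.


The equation is x³ - 28y³ = -12. For fixed y, x³ = 28·y³ − 12, so a solution requires the RHS to be a perfect cube.
Strategy: iterate y from -30 to 30, compute RHS = 28·y³ − 12, and check whether it is a (positive or negative) perfect cube.
Check small values of y:
  y = 0: RHS = -12 is not a perfect cube.
  y = 1: RHS = 16 is not a perfect cube.
  y = -1: RHS = -40 is not a perfect cube.
  y = 2: RHS = 212 is not a perfect cube.
  y = -2: RHS = -236 is not a perfect cube.
  y = 3: RHS = 744 is not a perfect cube.
  y = -3: RHS = -768 is not a perfect cube.
Continuing the search up to |y| = 30 finds no solutions either.
No (x, y) in the scanned range satisfies the equation.

No integer solutions with |y| ≤ 30.


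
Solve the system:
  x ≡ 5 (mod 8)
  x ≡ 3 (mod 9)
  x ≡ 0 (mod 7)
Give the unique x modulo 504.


Moduli 8, 9, 7 are pairwise coprime; by CRT there is a unique solution modulo M = 8 · 9 · 7 = 504.
Solve pairwise, accumulating the modulus:
  Start with x ≡ 5 (mod 8).
  Combine with x ≡ 3 (mod 9): since gcd(8, 9) = 1, we get a unique residue mod 72.
    Write x = 5 + 8·t and substitute into x ≡ 3 (mod 9): 8·t ≡ 3 − 5 = -2 (mod 9).
    Reduce coefficients mod 9: 8·t ≡ 7 (mod 9).
    The inverse of 8 mod 9 is 8 (since 8·8 = 64 = 7·9 + 1), so t ≡ 8·7 = 56 ≡ 2 (mod 9).
    Then x = 5 + 8·2 = 21, valid modulo lcm(8, 9) = 72: x ≡ 21 (mod 72).
  Combine with x ≡ 0 (mod 7): since gcd(72, 7) = 1, we get a unique residue mod 504.
    Write x = 21 + 72·t and substitute into x ≡ 0 (mod 7): 72·t ≡ 0 − 21 = -21 (mod 7).
    Reduce coefficients mod 7: 2·t ≡ 0 (mod 7).
    The inverse of 2 mod 7 is 4 (since 2·4 = 8 = 1·7 + 1), so t ≡ 4·0 = 0 ≡ 0 (mod 7).
    Then x = 21 + 72·0 = 21, valid modulo lcm(72, 7) = 504: x ≡ 21 (mod 504).
Verify: 21 mod 8 = 5 ✓, 21 mod 9 = 3 ✓, 21 mod 7 = 0 ✓.

x ≡ 21 (mod 504).


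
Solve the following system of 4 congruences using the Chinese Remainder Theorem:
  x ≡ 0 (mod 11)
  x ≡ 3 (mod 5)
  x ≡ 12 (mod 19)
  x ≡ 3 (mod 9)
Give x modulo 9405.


Product of moduli M = 11 · 5 · 19 · 9 = 9405.
Merge one congruence at a time:
  Start: x ≡ 0 (mod 11).
  Combine with x ≡ 3 (mod 5); new modulus lcm = 55.
    Write x = 0 + 11·t and substitute into x ≡ 3 (mod 5): 11·t ≡ 3 − 0 = 3 (mod 5).
    Reduce coefficients mod 5: 1·t ≡ 3 (mod 5).
    So t ≡ 3 (mod 5).
    Then x = 0 + 11·3 = 33, valid modulo lcm(11, 5) = 55: x ≡ 33 (mod 55).
  Combine with x ≡ 12 (mod 19); new modulus lcm = 1045.
    Write x = 33 + 55·t and substitute into x ≡ 12 (mod 19): 55·t ≡ 12 − 33 = -21 (mod 19).
    Reduce coefficients mod 19: 17·t ≡ 17 (mod 19).
    The inverse of 17 mod 19 is 9 (since 17·9 = 153 = 8·19 + 1), so t ≡ 9·17 = 153 ≡ 1 (mod 19).
    Then x = 33 + 55·1 = 88, valid modulo lcm(55, 19) = 1045: x ≡ 88 (mod 1045).
  Combine with x ≡ 3 (mod 9); new modulus lcm = 9405.
    Write x = 88 + 1045·t and substitute into x ≡ 3 (mod 9): 1045·t ≡ 3 − 88 = -85 (mod 9).
    Reduce coefficients mod 9: 1·t ≡ 5 (mod 9).
    So t ≡ 5 (mod 9).
    Then x = 88 + 1045·5 = 5313, valid modulo lcm(1045, 9) = 9405: x ≡ 5313 (mod 9405).
Verify against each original: 5313 mod 11 = 0, 5313 mod 5 = 3, 5313 mod 19 = 12, 5313 mod 9 = 3.

x ≡ 5313 (mod 9405).


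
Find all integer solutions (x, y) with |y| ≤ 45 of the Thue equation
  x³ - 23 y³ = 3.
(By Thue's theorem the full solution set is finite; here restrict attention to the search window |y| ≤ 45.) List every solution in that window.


The equation is x³ - 23y³ = 3. For fixed y, x³ = 23·y³ + 3, so a solution requires the RHS to be a perfect cube.
Strategy: iterate y from -45 to 45, compute RHS = 23·y³ + 3, and check whether it is a (positive or negative) perfect cube.
Check small values of y:
  y = 0: RHS = 3 is not a perfect cube.
  y = 1: RHS = 26 is not a perfect cube.
  y = -1: RHS = -20 is not a perfect cube.
  y = 2: RHS = 187 is not a perfect cube.
  y = -2: RHS = -181 is not a perfect cube.
  y = 3: RHS = 624 is not a perfect cube.
  y = -3: RHS = -618 is not a perfect cube.
Continuing the search up to |y| = 45 finds no solutions either.
No (x, y) in the scanned range satisfies the equation.

No integer solutions with |y| ≤ 45.


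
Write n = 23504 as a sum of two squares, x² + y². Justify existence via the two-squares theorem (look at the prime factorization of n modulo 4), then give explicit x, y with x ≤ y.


Step 1: Factor n = 23504 = 2^4 · 13 · 113.
Step 2: Check the mod-4 condition on each prime factor: 2 = 2 (special); 13 ≡ 1 (mod 4), exponent 1; 113 ≡ 1 (mod 4), exponent 1.
All primes ≡ 3 (mod 4) appear to even exponent (or don't appear), so by the two-squares theorem n IS expressible as a sum of two squares.
Step 3: Build a representation. Group n = k² · m with k = 4 and m = 13 · 113 = 1469 (a product of primes ≡ 1 (mod 4)); a representation of m scales to one of n via (k·x)² + (k·y)² = k²(x² + y²). Each prime p ≡ 1 (mod 4) is itself a sum of two squares; find a² by testing p − a² for a perfect square:
  13: 13 − 1² = 12, 13 − 2² = 9 = 3² ⇒ 13 = 2² + 3².
  113: 113 − 1² = 112, 113 − 2² = 109, 113 − 3² = 104, 113 − 4² = 97, 113 − 5² = 88, 113 − 6² = 77, 113 − 7² = 64 = 8² ⇒ 113 = 7² + 8².
  Combine using the Brahmagupta–Fibonacci identity (a² + b²)(c² + d²) = (ac − bd)² + (ad + bc)² = (ac + bd)² + (ad − bc)²:
  13 · 113 = 1469: from (2² + 3²)(7² + 8²), take (2·7 − 3·8, 2·8 + 3·7) = (14 − 24, 16 + 21) = (-10, 37); dropping signs (only squares matter) gives (10, 37); check 10² + 37² = 100 + 1369 = 1469 ✓.
  Scale by k = 4: (4·10, 4·37) = (40, 148).
Step 4: Order so x ≤ y and verify: 40² + 148² = 1600 + 21904 = 23504 = n. ✓

n = 23504 = 40² + 148² (one valid representation with x ≤ y).


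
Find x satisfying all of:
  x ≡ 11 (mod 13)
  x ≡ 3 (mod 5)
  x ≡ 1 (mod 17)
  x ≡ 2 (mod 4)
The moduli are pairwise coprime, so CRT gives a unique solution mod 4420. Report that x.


Product of moduli M = 13 · 5 · 17 · 4 = 4420.
Merge one congruence at a time:
  Start: x ≡ 11 (mod 13).
  Combine with x ≡ 3 (mod 5); new modulus lcm = 65.
    Write x = 11 + 13·t and substitute into x ≡ 3 (mod 5): 13·t ≡ 3 − 11 = -8 (mod 5).
    Reduce coefficients mod 5: 3·t ≡ 2 (mod 5).
    The inverse of 3 mod 5 is 2 (since 3·2 = 6 = 1·5 + 1), so t ≡ 2·2 = 4 ≡ 4 (mod 5).
    Then x = 11 + 13·4 = 63, valid modulo lcm(13, 5) = 65: x ≡ 63 (mod 65).
  Combine with x ≡ 1 (mod 17); new modulus lcm = 1105.
    Write x = 63 + 65·t and substitute into x ≡ 1 (mod 17): 65·t ≡ 1 − 63 = -62 (mod 17).
    Reduce coefficients mod 17: 14·t ≡ 6 (mod 17).
    The inverse of 14 mod 17 is 11 (since 14·11 = 154 = 9·17 + 1), so t ≡ 11·6 = 66 ≡ 15 (mod 17).
    Then x = 63 + 65·15 = 1038, valid modulo lcm(65, 17) = 1105: x ≡ 1038 (mod 1105).
  Combine with x ≡ 2 (mod 4); new modulus lcm = 4420.
    Write x = 1038 + 1105·t and substitute into x ≡ 2 (mod 4): 1105·t ≡ 2 − 1038 = -1036 (mod 4).
    Reduce coefficients mod 4: 1·t ≡ 0 (mod 4).
    So t ≡ 0 (mod 4).
    Then x = 1038 + 1105·0 = 1038, valid modulo lcm(1105, 4) = 4420: x ≡ 1038 (mod 4420).
Verify against each original: 1038 mod 13 = 11, 1038 mod 5 = 3, 1038 mod 17 = 1, 1038 mod 4 = 2.

x ≡ 1038 (mod 4420).


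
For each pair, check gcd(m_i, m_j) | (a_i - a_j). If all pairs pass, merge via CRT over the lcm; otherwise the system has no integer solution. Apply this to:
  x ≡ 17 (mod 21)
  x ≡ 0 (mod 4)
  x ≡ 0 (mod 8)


Moduli 21, 4, 8 are not pairwise coprime, so CRT works modulo lcm(m_i) when all pairwise compatibility conditions hold.
Pairwise compatibility: gcd(m_i, m_j) must divide a_i - a_j for every pair.
Merge one congruence at a time:
  Start: x ≡ 17 (mod 21).
  Combine with x ≡ 0 (mod 4): gcd(21, 4) = 1; 0 - 17 = -17, which IS divisible by 1, so compatible.
    Write x = 17 + 21·t and substitute into x ≡ 0 (mod 4): 21·t ≡ 0 − 17 = -17 (mod 4).
    Reduce coefficients mod 4: 1·t ≡ 3 (mod 4).
    So t ≡ 3 (mod 4).
    Then x = 17 + 21·3 = 80, valid modulo lcm(21, 4) = 84: x ≡ 80 (mod 84).
  Combine with x ≡ 0 (mod 8): gcd(84, 8) = 4; 0 - 80 = -80, which IS divisible by 4, so compatible.
    Write x = 80 + 84·t and substitute into x ≡ 0 (mod 8): 84·t ≡ 0 − 80 = -80 (mod 8).
    Divide the congruence (and modulus) by g = 4: 21·t ≡ -20 (mod 2).
    Reduce coefficients mod 2: 1·t ≡ 0 (mod 2).
    So t ≡ 0 (mod 2).
    Then x = 80 + 84·0 = 80, valid modulo lcm(84, 8) = 168: x ≡ 80 (mod 168).
Verify: 80 mod 21 = 17, 80 mod 4 = 0, 80 mod 8 = 0.

x ≡ 80 (mod 168).


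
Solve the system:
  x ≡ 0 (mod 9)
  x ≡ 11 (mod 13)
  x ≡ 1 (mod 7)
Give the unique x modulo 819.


Moduli 9, 13, 7 are pairwise coprime; by CRT there is a unique solution modulo M = 9 · 13 · 7 = 819.
Solve pairwise, accumulating the modulus:
  Start with x ≡ 0 (mod 9).
  Combine with x ≡ 11 (mod 13): since gcd(9, 13) = 1, we get a unique residue mod 117.
    Write x = 0 + 9·t and substitute into x ≡ 11 (mod 13): 9·t ≡ 11 − 0 = 11 (mod 13).
    The inverse of 9 mod 13 is 3 (since 9·3 = 27 = 2·13 + 1), so t ≡ 3·11 = 33 ≡ 7 (mod 13).
    Then x = 0 + 9·7 = 63, valid modulo lcm(9, 13) = 117: x ≡ 63 (mod 117).
  Combine with x ≡ 1 (mod 7): since gcd(117, 7) = 1, we get a unique residue mod 819.
    Write x = 63 + 117·t and substitute into x ≡ 1 (mod 7): 117·t ≡ 1 − 63 = -62 (mod 7).
    Reduce coefficients mod 7: 5·t ≡ 1 (mod 7).
    The inverse of 5 mod 7 is 3 (since 5·3 = 15 = 2·7 + 1), so t ≡ 3·1 = 3 ≡ 3 (mod 7).
    Then x = 63 + 117·3 = 414, valid modulo lcm(117, 7) = 819: x ≡ 414 (mod 819).
Verify: 414 mod 9 = 0 ✓, 414 mod 13 = 11 ✓, 414 mod 7 = 1 ✓.

x ≡ 414 (mod 819).


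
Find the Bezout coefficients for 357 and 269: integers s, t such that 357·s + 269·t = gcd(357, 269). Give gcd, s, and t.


Euclidean algorithm on (357, 269) — divide until remainder is 0:
  357 = 1 · 269 + 88
  269 = 3 · 88 + 5
  88 = 17 · 5 + 3
  5 = 1 · 3 + 2
  3 = 1 · 2 + 1
  2 = 2 · 1 + 0
gcd(357, 269) = 1.
Track Bezout coefficients alongside the remainders: start with r₀ = 357 = a·1 + b·0 (s = 1, t = 0) and r₁ = 269 = a·0 + b·1 (s = 0, t = 1); each new remainder r_{k+1} = r_{k-1} − q_k·r_k inherits s_{k+1} = s_{k-1} − q_k·s_k, t_{k+1} = t_{k-1} − q_k·t_k, so r_k = a·s_k + b·t_k at every step:
  q = 1: r = 88, s = 1 − 1·0 = 1, t = 0 − 1·1 = -1  (check: 357·1 + 269·(-1) = 88)
  q = 3: r = 5, s = 0 − 3·1 = -3, t = 1 − 3·(-1) = 4  (check: 357·(-3) + 269·4 = 5)
  q = 17: r = 3, s = 1 − 17·(-3) = 52, t = -1 − 17·4 = -69  (check: 357·52 + 269·(-69) = 3)
  q = 1: r = 2, s = -3 − 1·52 = -55, t = 4 − 1·(-69) = 73  (check: 357·(-55) + 269·73 = 2)
  q = 1: r = 1, s = 52 − 1·(-55) = 107, t = -69 − 1·73 = -142  (check: 357·107 + 269·(-142) = 1)
The row with r = 1 (the gcd) gives the Bezout coefficients s = 107, t = -142.
Result: 357 · (107) + 269 · (-142) = 1.

gcd(357, 269) = 1; s = 107, t = -142 (check: 357·107 + 269·(-142) = 1).


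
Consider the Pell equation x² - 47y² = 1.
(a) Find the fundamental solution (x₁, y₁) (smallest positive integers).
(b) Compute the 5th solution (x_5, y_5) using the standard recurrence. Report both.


Step 1: Find the fundamental solution (x₁, y₁) of x² - 47y² = 1.
  Expand √47 as a continued fraction. a₀ = ⌊√47⌋ = 6; iterate m_{k+1} = d_k·a_k − m_k, d_{k+1} = (47 − m_{k+1}²)/d_k, a_{k+1} = ⌊(a₀ + m_{k+1})/d_{k+1}⌋ (starting m₀ = 0, d₀ = 1), with convergents p_k = a_k·p_{k-1} + p_{k-2}, q_k = a_k·q_{k-1} + q_{k-2} (p₋₁ = 1, q₋₁ = 0):
  k = 0: a₀ = 6; p₀/q₀ = 6/1; p₀² − 47·q₀² = 36 − 47 = -11.
  k = 1: m = 6, d = 11, a = ⌊(6 + 6)/11⌋ = 1; p/q = (1·6 + 1)/(1·1 + 0) = 7/1; p² − 47·q² = 49 − 47 = 2.
  k = 2: m = 5, d = 2, a = ⌊(6 + 5)/2⌋ = 5; p/q = (5·7 + 6)/(5·1 + 1) = 41/6; p² − 47·q² = 1681 − 1692 = -11.
  k = 3: m = 5, d = 11, a = ⌊(6 + 5)/11⌋ = 1; p/q = (1·41 + 7)/(1·6 + 1) = 48/7; p² − 47·q² = 2304 − 2303 = 1.
  The first convergent with p² − 47·q² = 1 gives the fundamental solution (x₁, y₁) = (48, 7).
Step 2: Apply the recurrence (x_{n+1}, y_{n+1}) = (x₁x_n + 47y₁y_n, x₁y_n + y₁x_n) repeatedly.
  From (x_1, y_1) = (48, 7): x_2 = 48·48 + 47·7·7 = 4607; y_2 = 48·7 + 7·48 = 672.
  From (x_2, y_2) = (4607, 672): x_3 = 48·4607 + 47·7·672 = 442224; y_3 = 48·672 + 7·4607 = 64505.
  From (x_3, y_3) = (442224, 64505): x_4 = 48·442224 + 47·7·64505 = 42448897; y_4 = 48·64505 + 7·442224 = 6191808.
  From (x_4, y_4) = (42448897, 6191808): x_5 = 48·42448897 + 47·7·6191808 = 4074651888; y_5 = 48·6191808 + 7·42448897 = 594349063.
Step 3: Verify x_5² - 47·y_5² = 16602788008381964544 - 16602788008381964543 = 1 (should be 1). ✓

(x_1, y_1) = (48, 7); (x_5, y_5) = (4074651888, 594349063).


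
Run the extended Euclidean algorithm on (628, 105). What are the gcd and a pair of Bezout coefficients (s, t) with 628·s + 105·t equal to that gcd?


Euclidean algorithm on (628, 105) — divide until remainder is 0:
  628 = 5 · 105 + 103
  105 = 1 · 103 + 2
  103 = 51 · 2 + 1
  2 = 2 · 1 + 0
gcd(628, 105) = 1.
Track Bezout coefficients alongside the remainders: start with r₀ = 628 = a·1 + b·0 (s = 1, t = 0) and r₁ = 105 = a·0 + b·1 (s = 0, t = 1); each new remainder r_{k+1} = r_{k-1} − q_k·r_k inherits s_{k+1} = s_{k-1} − q_k·s_k, t_{k+1} = t_{k-1} − q_k·t_k, so r_k = a·s_k + b·t_k at every step:
  q = 5: r = 103, s = 1 − 5·0 = 1, t = 0 − 5·1 = -5  (check: 628·1 + 105·(-5) = 103)
  q = 1: r = 2, s = 0 − 1·1 = -1, t = 1 − 1·(-5) = 6  (check: 628·(-1) + 105·6 = 2)
  q = 51: r = 1, s = 1 − 51·(-1) = 52, t = -5 − 51·6 = -311  (check: 628·52 + 105·(-311) = 1)
The row with r = 1 (the gcd) gives the Bezout coefficients s = 52, t = -311.
Result: 628 · (52) + 105 · (-311) = 1.

gcd(628, 105) = 1; s = 52, t = -311 (check: 628·52 + 105·(-311) = 1).


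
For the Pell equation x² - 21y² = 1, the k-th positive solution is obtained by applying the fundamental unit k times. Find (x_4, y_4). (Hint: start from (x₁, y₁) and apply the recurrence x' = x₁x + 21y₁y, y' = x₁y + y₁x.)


Step 1: Find the fundamental solution (x₁, y₁) of x² - 21y² = 1.
  Expand √21 as a continued fraction. a₀ = ⌊√21⌋ = 4; iterate m_{k+1} = d_k·a_k − m_k, d_{k+1} = (21 − m_{k+1}²)/d_k, a_{k+1} = ⌊(a₀ + m_{k+1})/d_{k+1}⌋ (starting m₀ = 0, d₀ = 1), with convergents p_k = a_k·p_{k-1} + p_{k-2}, q_k = a_k·q_{k-1} + q_{k-2} (p₋₁ = 1, q₋₁ = 0):
  k = 0: a₀ = 4; p₀/q₀ = 4/1; p₀² − 21·q₀² = 16 − 21 = -5.
  k = 1: m = 4, d = 5, a = ⌊(4 + 4)/5⌋ = 1; p/q = (1·4 + 1)/(1·1 + 0) = 5/1; p² − 21·q² = 25 − 21 = 4.
  k = 2: m = 1, d = 4, a = ⌊(4 + 1)/4⌋ = 1; p/q = (1·5 + 4)/(1·1 + 1) = 9/2; p² − 21·q² = 81 − 84 = -3.
  k = 3: m = 3, d = 3, a = ⌊(4 + 3)/3⌋ = 2; p/q = (2·9 + 5)/(2·2 + 1) = 23/5; p² − 21·q² = 529 − 525 = 4.
  k = 4: m = 3, d = 4, a = ⌊(4 + 3)/4⌋ = 1; p/q = (1·23 + 9)/(1·5 + 2) = 32/7; p² − 21·q² = 1024 − 1029 = -5.
  k = 5: m = 1, d = 5, a = ⌊(4 + 1)/5⌋ = 1; p/q = (1·32 + 23)/(1·7 + 5) = 55/12; p² − 21·q² = 3025 − 3024 = 1.
  The first convergent with p² − 21·q² = 1 gives the fundamental solution (x₁, y₁) = (55, 12).
Step 2: Apply the recurrence (x_{n+1}, y_{n+1}) = (x₁x_n + 21y₁y_n, x₁y_n + y₁x_n) repeatedly.
  From (x_1, y_1) = (55, 12): x_2 = 55·55 + 21·12·12 = 6049; y_2 = 55·12 + 12·55 = 1320.
  From (x_2, y_2) = (6049, 1320): x_3 = 55·6049 + 21·12·1320 = 665335; y_3 = 55·1320 + 12·6049 = 145188.
  From (x_3, y_3) = (665335, 145188): x_4 = 55·665335 + 21·12·145188 = 73180801; y_4 = 55·145188 + 12·665335 = 15969360.
Step 3: Verify x_4² - 21·y_4² = 5355429635001601 - 5355429635001600 = 1 (should be 1). ✓

(x_1, y_1) = (55, 12); (x_4, y_4) = (73180801, 15969360).
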